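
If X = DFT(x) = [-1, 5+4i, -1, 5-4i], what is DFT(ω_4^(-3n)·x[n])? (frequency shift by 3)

Modulation property: DFT(ω_4^(-3n)·x[n]) = X[(k-3) mod 4], so circularly shift X by 3 positions.

X[k-3] = [5+4i, -1, 5-4i, -1]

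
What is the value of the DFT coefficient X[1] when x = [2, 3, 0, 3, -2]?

X[1] = Σ(n=0 to 4) x[n] · ω_5^(1n) where ω_5 = e^(-2πi/5)
= (2)·ω_5^0 + (3)·ω_5^1 + (0)·ω_5^2 + (3)·ω_5^3 + (-2)·ω_5^4

X[1] = -0.1180-2.9919i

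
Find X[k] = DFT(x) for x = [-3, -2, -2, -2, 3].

X[k] = Σ(n=0 to 4) x[n] · ω_5^(nk)
where ω_5 = e^(-2πi/5)

Computing each X[k]:
X[0] = -6
X[1] = 0.5451+4.7553i
X[2] = -5.0451+2.9389i
X[3] = -5.0451-2.9389i
X[4] = 0.5451-4.7553i

X = [-6, 0.5451+4.7553i, -5.0451+2.9389i, -5.0451-2.9389i, 0.5451-4.7553i]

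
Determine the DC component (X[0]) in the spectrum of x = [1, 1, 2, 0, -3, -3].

X[0] = Σ(n=0 to 5) x[n] · ω_6^0 = Σ x[n]
= (1) + (1) + (2) + (0) + (-3) + (-3)

X[0] = -2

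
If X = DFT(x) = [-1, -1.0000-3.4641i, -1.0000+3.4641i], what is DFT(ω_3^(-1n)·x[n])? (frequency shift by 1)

Modulation property: DFT(ω_3^(-1n)·x[n]) = X[(k-1) mod 3], so circularly shift X by 1 positions.

X[k-1] = [-1.0000+3.4641i, -1, -1.0000-3.4641i]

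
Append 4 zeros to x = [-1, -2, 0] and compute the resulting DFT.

Original 3-point DFT: [-3, 1.7321i, -1.7321i]
Zero-padded 7-point DFT provides frequency interpolation.

DFT_7([x, 0, ...]) = [-3, -2.2470+1.5637i, -0.5550+1.9499i, 0.8019+0.8678i, 0.8019-0.8678i, -0.5550-1.9499i, -2.2470-1.5637i]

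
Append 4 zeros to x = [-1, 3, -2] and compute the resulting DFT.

Original 3-point DFT: [0, -1.5000-4.3301i, -1.5000+4.3301i]
Zero-padded 7-point DFT provides frequency interpolation.

DFT_7([x, 0, ...]) = [0, 1.3155-0.3956i, 0.1344-3.7926i, -4.9499-2.8653i, -4.9499+2.8653i, 0.1344+3.7926i, 1.3155+0.3956i]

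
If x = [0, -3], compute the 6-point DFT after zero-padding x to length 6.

Original 2-point DFT: [-3, 3]
Zero-padded 6-point DFT provides frequency interpolation.

DFT_6([x, 0, ...]) = [-3, -1.5000+2.5981i, 1.5000+2.5981i, 3, 1.5000-2.5981i, -1.5000-2.5981i]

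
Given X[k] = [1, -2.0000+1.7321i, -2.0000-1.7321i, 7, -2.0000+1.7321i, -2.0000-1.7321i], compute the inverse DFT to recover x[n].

x[n] = (1/6) Σ(k=0 to 5) X[k] · e^(2πikn/6)

Computing each x[n]:
x[0] = 0
x[1] = -1
x[2] = 1
x[3] = -1
x[4] = 3
x[5] = -1

x = [0, -1, 1, -1, 3, -1]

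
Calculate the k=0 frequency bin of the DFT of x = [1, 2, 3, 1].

X[0] = Σ(n=0 to 3) x[n] · ω_4^0 = Σ x[n]
= (1) + (2) + (3) + (1)

X[0] = 7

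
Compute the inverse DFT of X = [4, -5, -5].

x[n] = (1/3) Σ(k=0 to 2) X[k] · e^(2πikn/3)

Computing each x[n]:
x[0] = -2
x[1] = 3
x[2] = 3

x = [-2, 3, 3]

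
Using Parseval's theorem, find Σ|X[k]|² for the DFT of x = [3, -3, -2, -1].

Parseval: Σ|x[n]|² = (1/N)Σ|X[k]|², so Σ|X[k]|² = N·Σ|x[n]|² = 4·23.0000

Σ|X[k]|² = N·Σ|x[n]|² = 4·23.0000 = 92.0000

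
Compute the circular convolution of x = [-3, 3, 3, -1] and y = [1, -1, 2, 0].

(x ⊛ y)[n] = Σ(m=0 to 3) x[m] · y[(n-m) mod 4]

Computing each output sample:
(x ⊛ y)[0] = 4
(x ⊛ y)[1] = 4
(x ⊛ y)[2] = -6
(x ⊛ y)[3] = 2

x ⊛ y = [4, 4, -6, 2]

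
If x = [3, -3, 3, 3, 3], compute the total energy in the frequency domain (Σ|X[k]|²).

Parseval: Σ|x[n]|² = (1/N)Σ|X[k]|², so Σ|X[k]|² = N·Σ|x[n]|² = 5·45.0000

Σ|X[k]|² = N·Σ|x[n]|² = 5·45.0000 = 225.0000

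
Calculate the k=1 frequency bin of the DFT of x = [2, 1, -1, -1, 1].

X[1] = Σ(n=0 to 4) x[n] · ω_5^(1n) where ω_5 = e^(-2πi/5)
= (2)·ω_5^0 + (1)·ω_5^1 + (-1)·ω_5^2 + (-1)·ω_5^3 + (1)·ω_5^4

X[1] = 4.2361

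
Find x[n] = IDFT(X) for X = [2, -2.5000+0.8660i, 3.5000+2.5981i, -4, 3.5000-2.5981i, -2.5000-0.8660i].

x[n] = (1/6) Σ(k=0 to 5) X[k] · e^(2πikn/6)

Computing each x[n]:
x[0] = 0
x[1] = -1
x[2] = 0
x[3] = 3
x[4] = -1
x[5] = 1

x = [0, -1, 0, 3, -1, 1]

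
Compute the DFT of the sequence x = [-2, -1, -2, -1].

X[k] = Σ(n=0 to 3) x[n] · ω_4^(nk)
where ω_4 = e^(-2πi/4)

Computing each X[k]:
X[0] = -6
X[1] = 0
X[2] = -2
X[3] = 0

X = [-6, 0, -2, 0]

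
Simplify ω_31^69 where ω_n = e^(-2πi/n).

Since ω_31^31 = 1, powers reduce modulo 31.
69 mod 31 = 7
So ω_31^69 = ω_31^7 = e^(-2πi·7/31)

ω_31^69 = ω_31^7 = 0.1514-0.9885i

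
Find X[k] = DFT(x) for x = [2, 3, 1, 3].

X[k] = Σ(n=0 to 3) x[n] · ω_4^(nk)
where ω_4 = e^(-2πi/4)

Computing each X[k]:
X[0] = 9
X[1] = 1
X[2] = -3
X[3] = 1

X = [9, 1, -3, 1]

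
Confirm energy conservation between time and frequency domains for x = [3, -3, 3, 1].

Time domain:
Σ|x[n]|² = |3|² + |-3|² + |3|² + |1|² = 28.0000

Frequency domain:
(1/4)Σ|X[k]|² = (1/4)(|4|² + |4i|² + |8|² + |-4i|²) = (1/4)·112.0000 = 28.0000

Both sides agree, confirming Parseval's theorem.

Σ|x[n]|² = (1/N)Σ|X[k]|² = 28.0000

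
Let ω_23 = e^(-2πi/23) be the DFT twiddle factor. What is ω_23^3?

ω_23^3 = e^(-2πi·3/23)
= cos(-2π·3/23) + i·sin(-2π·3/23)
= cos(-6π/23) + i·sin(-6π/23)

ω_23^3 = cos(-6π/23) + i·sin(-6π/23) = 0.6826-0.7308i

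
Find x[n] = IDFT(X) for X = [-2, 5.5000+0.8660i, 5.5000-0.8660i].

x[n] = (1/3) Σ(k=0 to 2) X[k] · e^(2πikn/3)

Computing each x[n]:
x[0] = 3
x[1] = -3
x[2] = -2

x = [3, -3, -2]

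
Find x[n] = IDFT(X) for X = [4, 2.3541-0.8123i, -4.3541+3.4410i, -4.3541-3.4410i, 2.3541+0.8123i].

x[n] = (1/5) Σ(k=0 to 4) X[k] · e^(2πikn/5)

Computing each x[n]:
x[0] = 0
x[1] = 2
x[2] = 1
x[3] = -2
x[4] = 3

x = [0, 2, 1, -2, 3]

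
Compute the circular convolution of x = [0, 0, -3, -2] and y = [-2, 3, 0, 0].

(x ⊛ y)[n] = Σ(m=0 to 3) x[m] · y[(n-m) mod 4]

Computing each output sample:
(x ⊛ y)[0] = -6
(x ⊛ y)[1] = 0
(x ⊛ y)[2] = 6
(x ⊛ y)[3] = -5

x ⊛ y = [-6, 0, 6, -5]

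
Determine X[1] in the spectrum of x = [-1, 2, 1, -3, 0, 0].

X[1] = Σ(n=0 to 5) x[n] · ω_6^(1n) where ω_6 = e^(-2πi/6)
= (-1)·ω_6^0 + (2)·ω_6^1 + (1)·ω_6^2 + (-3)·ω_6^3 + (0)·ω_6^4 + (0)·ω_6^5

X[1] = 2.5000-2.5981i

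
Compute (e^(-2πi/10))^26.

Since ω_10^10 = 1, powers reduce modulo 10.
26 mod 10 = 6
So ω_10^26 = ω_10^6 = e^(-2πi·6/10)

ω_10^26 = ω_10^6 = -0.8090+0.5878i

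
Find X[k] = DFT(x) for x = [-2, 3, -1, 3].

X[k] = Σ(n=0 to 3) x[n] · ω_4^(nk)
where ω_4 = e^(-2πi/4)

Computing each X[k]:
X[0] = 3
X[1] = -1
X[2] = -9
X[3] = -1

X = [3, -1, -9, -1]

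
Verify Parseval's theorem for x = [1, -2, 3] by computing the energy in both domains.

Time domain:
Σ|x[n]|² = |1|² + |-2|² + |3|² = 14.0000

Frequency domain:
(1/3)Σ|X[k]|² = (1/3)(|2|² + |0.5000+4.3301i|² + |0.5000-4.3301i|²) = (1/3)·42.0000 = 14.0000

Both sides agree, confirming Parseval's theorem.

Σ|x[n]|² = (1/N)Σ|X[k]|² = 14.0000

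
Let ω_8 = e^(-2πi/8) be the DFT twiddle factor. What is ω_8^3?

ω_8^3 = e^(-2πi·3/8)
= cos(-2π·3/8) + i·sin(-2π·3/8)
= cos(-6π/8) + i·sin(-6π/8)

ω_8^3 = cos(-6π/8) + i·sin(-6π/8) = -0.7071-0.7071i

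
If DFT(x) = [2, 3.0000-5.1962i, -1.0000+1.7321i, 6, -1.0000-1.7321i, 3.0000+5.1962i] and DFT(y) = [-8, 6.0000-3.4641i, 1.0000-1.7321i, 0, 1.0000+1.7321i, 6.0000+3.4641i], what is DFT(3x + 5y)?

By linearity: DFT(3x + 5y) = 3·DFT(x) + 5·DFT(y)
= 3·[2, 3.0000-5.1962i, -1.0000+1.7321i, 6, -1.0000-1.7321i, 3.0000+5.1962i] + 5·[-8, 6.0000-3.4641i, 1.0000-1.7321i, 0, 1.0000+1.7321i, 6.0000+3.4641i]

Computing element-wise:
Z[0] = 3·(2) + 5·(-8) = -34
Z[1] = 3·(3.0000-5.1962i) + 5·(6.0000-3.4641i) = 39.0000-32.9091i
Z[2] = 3·(-1.0000+1.7321i) + 5·(1.0000-1.7321i) = 2.0000-3.4642i
Z[3] = 3·(6) + 5·(0) = 18
Z[4] = 3·(-1.0000-1.7321i) + 5·(1.0000+1.7321i) = 2.0000+3.4642i
Z[5] = 3·(3.0000+5.1962i) + 5·(6.0000+3.4641i) = 39.0000+32.9091i

DFT(3x + 5y) = 3·X + 5·Y = [-34, 39.0000-32.9091i, 2.0000-3.4642i, 18, 2.0000+3.4642i, 39.0000+32.9091i]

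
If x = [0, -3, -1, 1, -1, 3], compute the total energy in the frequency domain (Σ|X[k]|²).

Parseval: Σ|x[n]|² = (1/N)Σ|X[k]|², so Σ|X[k]|² = N·Σ|x[n]|² = 6·21.0000

Σ|X[k]|² = N·Σ|x[n]|² = 6·21.0000 = 126.0000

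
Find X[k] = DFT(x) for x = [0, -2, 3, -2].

X[k] = Σ(n=0 to 3) x[n] · ω_4^(nk)
where ω_4 = e^(-2πi/4)

Computing each X[k]:
X[0] = -1
X[1] = -3
X[2] = 7
X[3] = -3

X = [-1, -3, 7, -3]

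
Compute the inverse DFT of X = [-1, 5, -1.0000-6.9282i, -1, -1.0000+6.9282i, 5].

x[n] = (1/6) Σ(k=0 to 5) X[k] · e^(2πikn/6)

Computing each x[n]:
x[0] = 1
x[1] = 3
x[2] = -3
x[3] = -2
x[4] = 1
x[5] = -1

x = [1, 3, -3, -2, 1, -1]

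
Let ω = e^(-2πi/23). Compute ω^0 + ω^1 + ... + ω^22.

Sum of all nth roots of unity equals 0 for n > 1 (geometric series with r ≠ 1).

0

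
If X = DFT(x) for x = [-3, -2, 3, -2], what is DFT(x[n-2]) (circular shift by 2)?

Time shift by 2: X_shifted[k] = ω_4^(2k) · X[k]
Shifted x = [3, -2, -3, -2]

DFT(x[n-2]) = [-4, 6, 4, 6]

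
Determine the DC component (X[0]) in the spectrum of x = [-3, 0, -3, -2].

X[0] = Σ(n=0 to 3) x[n] · ω_4^0 = Σ x[n]
= (-3) + (0) + (-3) + (-2)

X[0] = -8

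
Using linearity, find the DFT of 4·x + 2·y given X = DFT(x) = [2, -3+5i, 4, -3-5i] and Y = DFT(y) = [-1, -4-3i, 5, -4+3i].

By linearity: DFT(4x + 2y) = 4·DFT(x) + 2·DFT(y)
= 4·[2, -3+5i, 4, -3-5i] + 2·[-1, -4-3i, 5, -4+3i]

Computing element-wise:
Z[0] = 4·(2) + 2·(-1) = 6
Z[1] = 4·(-3+5i) + 2·(-4-3i) = -20+14i
Z[2] = 4·(4) + 2·(5) = 26
Z[3] = 4·(-3-5i) + 2·(-4+3i) = -20-14i

DFT(4x + 2y) = 4·X + 2·Y = [6, -20+14i, 26, -20-14i]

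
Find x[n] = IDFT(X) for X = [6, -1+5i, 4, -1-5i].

x[n] = (1/4) Σ(k=0 to 3) X[k] · e^(2πikn/4)

Computing each x[n]:
x[0] = 2
x[1] = -2
x[2] = 3
x[3] = 3

x = [2, -2, 3, 3]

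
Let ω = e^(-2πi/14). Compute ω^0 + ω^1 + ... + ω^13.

Sum of all nth roots of unity equals 0 for n > 1 (geometric series with r ≠ 1).

0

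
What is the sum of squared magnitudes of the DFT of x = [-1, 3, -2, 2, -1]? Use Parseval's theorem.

Parseval: Σ|x[n]|² = (1/N)Σ|X[k]|², so Σ|X[k]|² = N·Σ|x[n]|² = 5·19.0000

Σ|X[k]|² = N·Σ|x[n]|² = 5·19.0000 = 95.0000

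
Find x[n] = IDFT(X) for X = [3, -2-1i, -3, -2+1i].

x[n] = (1/4) Σ(k=0 to 3) X[k] · e^(2πikn/4)

Computing each x[n]:
x[0] = -1
x[1] = 2
x[2] = 1
x[3] = 1

x = [-1, 2, 1, 1]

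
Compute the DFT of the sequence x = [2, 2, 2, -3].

X[k] = Σ(n=0 to 3) x[n] · ω_4^(nk)
where ω_4 = e^(-2πi/4)

Computing each X[k]:
X[0] = 3
X[1] = -5i
X[2] = 5
X[3] = 5i

X = [3, -5i, 5, 5i]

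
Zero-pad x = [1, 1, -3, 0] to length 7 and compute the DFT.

Original 4-point DFT: [-1, 4-1i, -3, 4+1i]
Zero-padded 7-point DFT provides frequency interpolation.

DFT_7([x, 0, ...]) = [-1, 2.2911+2.1430i, 3.4804-2.2766i, -1.7714-2.7794i, -1.7714+2.7794i, 3.4804+2.2766i, 2.2911-2.1430i]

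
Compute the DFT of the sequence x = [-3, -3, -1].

X[k] = Σ(n=0 to 2) x[n] · ω_3^(nk)
where ω_3 = e^(-2πi/3)

Computing each X[k]:
X[0] = -7
X[1] = -1.0000+1.7321i
X[2] = -1.0000-1.7321i

X = [-7, -1.0000+1.7321i, -1.0000-1.7321i]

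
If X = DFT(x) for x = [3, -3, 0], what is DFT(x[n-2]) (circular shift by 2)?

Time shift by 2: X_shifted[k] = ω_3^(2k) · X[k]
Shifted x = [-3, 0, 3]

DFT(x[n-2]) = [0, -4.5000+2.5981i, -4.5000-2.5981i]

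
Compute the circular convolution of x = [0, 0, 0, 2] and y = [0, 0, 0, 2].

(x ⊛ y)[n] = Σ(m=0 to 3) x[m] · y[(n-m) mod 4]

Computing each output sample:
(x ⊛ y)[0] = 0
(x ⊛ y)[1] = 0
(x ⊛ y)[2] = 4
(x ⊛ y)[3] = 0

x ⊛ y = [0, 0, 4, 0]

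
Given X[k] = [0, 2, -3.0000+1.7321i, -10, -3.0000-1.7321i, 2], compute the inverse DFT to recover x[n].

x[n] = (1/6) Σ(k=0 to 5) X[k] · e^(2πikn/6)

Computing each x[n]:
x[0] = -2
x[1] = 2
x[2] = -1
x[3] = 0
x[4] = -2
x[5] = 3

x = [-2, 2, -1, 0, -2, 3]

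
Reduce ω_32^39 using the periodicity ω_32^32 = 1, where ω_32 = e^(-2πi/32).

Since ω_32^32 = 1, powers reduce modulo 32.
39 mod 32 = 7
So ω_32^39 = ω_32^7 = e^(-2πi·7/32)

ω_32^39 = ω_32^7 = 0.1951-0.9808i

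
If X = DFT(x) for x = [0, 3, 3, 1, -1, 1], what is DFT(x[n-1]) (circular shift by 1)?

Time shift by 1: X_shifted[k] = ω_6^(1k) · X[k]
Shifted x = [1, 0, 3, 3, 1, -1]

DFT(x[n-1]) = [7, -4.5000-2.5981i, 2.5000+0.8660i, 3, 2.5000-0.8660i, -4.5000+2.5981i]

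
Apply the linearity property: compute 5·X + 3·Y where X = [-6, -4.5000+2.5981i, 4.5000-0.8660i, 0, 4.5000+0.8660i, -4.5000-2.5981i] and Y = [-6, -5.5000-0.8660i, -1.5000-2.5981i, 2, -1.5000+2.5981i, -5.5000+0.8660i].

By linearity: DFT(5x + 3y) = 5·DFT(x) + 3·DFT(y)
= 5·[-6, -4.5000+2.5981i, 4.5000-0.8660i, 0, 4.5000+0.8660i, -4.5000-2.5981i] + 3·[-6, -5.5000-0.8660i, -1.5000-2.5981i, 2, -1.5000+2.5981i, -5.5000+0.8660i]

Computing element-wise:
Z[0] = 5·(-6) + 3·(-6) = -48
Z[1] = 5·(-4.5000+2.5981i) + 3·(-5.5000-0.8660i) = -39.0000+10.3925i
Z[2] = 5·(4.5000-0.8660i) + 3·(-1.5000-2.5981i) = 18.0000-12.1243i
Z[3] = 5·(0) + 3·(2) = 6
Z[4] = 5·(4.5000+0.8660i) + 3·(-1.5000+2.5981i) = 18.0000+12.1243i
Z[5] = 5·(-4.5000-2.5981i) + 3·(-5.5000+0.8660i) = -39.0000-10.3925i

DFT(5x + 3y) = 5·X + 3·Y = [-48, -39.0000+10.3925i, 18.0000-12.1243i, 6, 18.0000+12.1243i, -39.0000-10.3925i]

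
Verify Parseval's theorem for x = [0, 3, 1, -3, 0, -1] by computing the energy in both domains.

Time domain:
Σ|x[n]|² = |0|² + |3|² + |1|² + |-3|² + |0|² + |-1|² = 20.0000

Frequency domain:
(1/6)Σ|X[k]|² = (1/6)(|0|² + |3.5000-4.3301i|² + |-4.5000-2.5981i|² + |2|² + |-4.5000+2.5981i|² + |3.5000+4.3301i|²) = (1/6)·120.0000 = 20.0000

Both sides agree, confirming Parseval's theorem.

Σ|x[n]|² = (1/N)Σ|X[k]|² = 20.0000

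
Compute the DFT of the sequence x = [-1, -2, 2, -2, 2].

X[k] = Σ(n=0 to 4) x[n] · ω_5^(nk)
where ω_5 = e^(-2πi/5)

Computing each X[k]:
X[0] = -1
X[1] = -1.0000+1.4531i
X[2] = -1.0000+6.1554i
X[3] = -1.0000-6.1554i
X[4] = -1.0000-1.4531i

X = [-1, -1.0000+1.4531i, -1.0000+6.1554i, -1.0000-6.1554i, -1.0000-1.4531i]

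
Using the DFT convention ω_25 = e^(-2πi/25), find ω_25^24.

ω_25^24 = e^(-2πi·24/25)
= cos(-2π·24/25) + i·sin(-2π·24/25)
= cos(-48π/25) + i·sin(-48π/25)

ω_25^24 = cos(-48π/25) + i·sin(-48π/25) = 0.9686+0.2487i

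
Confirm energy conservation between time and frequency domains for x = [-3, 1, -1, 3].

Time domain:
Σ|x[n]|² = |-3|² + |1|² + |-1|² + |3|² = 20.0000

Frequency domain:
(1/4)Σ|X[k]|² = (1/4)(|0|² + |-2+2i|² + |-8|² + |-2-2i|²) = (1/4)·80.0000 = 20.0000

Both sides agree, confirming Parseval's theorem.

Σ|x[n]|² = (1/N)Σ|X[k]|² = 20.0000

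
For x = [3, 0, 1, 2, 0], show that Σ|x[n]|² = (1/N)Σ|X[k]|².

Time domain:
Σ|x[n]|² = |3|² + |0|² + |1|² + |2|² + |0|² = 14.0000

Frequency domain:
(1/5)Σ|X[k]|² = (1/5)(|6|² + |0.5729+0.5878i|² + |3.9271-0.9511i|² + |3.9271+0.9511i|² + |0.5729-0.5878i|²) = (1/5)·70.0000 = 14.0000

Both sides agree, confirming Parseval's theorem.

Σ|x[n]|² = (1/N)Σ|X[k]|² = 14.0000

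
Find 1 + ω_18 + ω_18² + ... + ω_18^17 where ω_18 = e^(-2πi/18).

Sum of all nth roots of unity equals 0 for n > 1 (geometric series with r ≠ 1).

0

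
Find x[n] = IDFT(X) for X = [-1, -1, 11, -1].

x[n] = (1/4) Σ(k=0 to 3) X[k] · e^(2πikn/4)

Computing each x[n]:
x[0] = 2
x[1] = -3
x[2] = 3
x[3] = -3

x = [2, -3, 3, -3]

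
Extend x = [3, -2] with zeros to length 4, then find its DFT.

Original 2-point DFT: [1, 5]
Zero-padded 4-point DFT provides frequency interpolation.

DFT_4([x, 0, ...]) = [1, 3+2i, 5, 3-2i]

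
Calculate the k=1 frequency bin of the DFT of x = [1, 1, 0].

X[1] = Σ(n=0 to 2) x[n] · ω_3^(1n) where ω_3 = e^(-2πi/3)
= (1)·ω_3^0 + (1)·ω_3^1 + (0)·ω_3^2

X[1] = 0.5000-0.8660i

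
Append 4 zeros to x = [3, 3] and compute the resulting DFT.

Original 2-point DFT: [6, 0]
Zero-padded 6-point DFT provides frequency interpolation.

DFT_6([x, 0, ...]) = [6, 4.5000-2.5981i, 1.5000-2.5981i, 0, 1.5000+2.5981i, 4.5000+2.5981i]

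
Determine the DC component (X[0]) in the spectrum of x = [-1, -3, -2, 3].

X[0] = Σ(n=0 to 3) x[n] · ω_4^0 = Σ x[n]
= (-1) + (-3) + (-2) + (3)

X[0] = -3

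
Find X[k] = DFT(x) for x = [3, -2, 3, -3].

X[k] = Σ(n=0 to 3) x[n] · ω_4^(nk)
where ω_4 = e^(-2πi/4)

Computing each X[k]:
X[0] = 1
X[1] = -1i
X[2] = 11
X[3] = 1i

X = [1, -1i, 11, 1i]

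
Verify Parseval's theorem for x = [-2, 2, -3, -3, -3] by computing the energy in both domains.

Time domain:
Σ|x[n]|² = |-2|² + |2|² + |-3|² + |-3|² + |-3|² = 35.0000

Frequency domain:
(1/5)Σ|X[k]|² = (1/5)(|-9|² + |2.5451-4.7553i|² + |-3.0451-2.9389i|² + |-3.0451+2.9389i|² + |2.5451+4.7553i|²) = (1/5)·175.0000 = 35.0000

Both sides agree, confirming Parseval's theorem.

Σ|x[n]|² = (1/N)Σ|X[k]|² = 35.0000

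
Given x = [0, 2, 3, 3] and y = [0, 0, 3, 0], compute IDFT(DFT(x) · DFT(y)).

(x ⊛ y)[n] = Σ(m=0 to 3) x[m] · y[(n-m) mod 4]

Computing each output sample:
(x ⊛ y)[0] = 9
(x ⊛ y)[1] = 9
(x ⊛ y)[2] = 0
(x ⊛ y)[3] = 6

x ⊛ y = [9, 9, 0, 6]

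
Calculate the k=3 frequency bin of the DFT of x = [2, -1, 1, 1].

X[3] = Σ(n=0 to 3) x[n] · ω_4^(3n) where ω_4 = e^(-2πi/4)
= (2)·ω_4^0 + (-1)·ω_4^3 + (1)·ω_4^6 + (1)·ω_4^9

X[3] = 1-2i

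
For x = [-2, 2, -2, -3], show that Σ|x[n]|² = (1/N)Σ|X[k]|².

Time domain:
Σ|x[n]|² = |-2|² + |2|² + |-2|² + |-3|² = 21.0000

Frequency domain:
(1/4)Σ|X[k]|² = (1/4)(|-5|² + |-5i|² + |-3|² + |5i|²) = (1/4)·84.0000 = 21.0000

Both sides agree, confirming Parseval's theorem.

Σ|x[n]|² = (1/N)Σ|X[k]|² = 21.0000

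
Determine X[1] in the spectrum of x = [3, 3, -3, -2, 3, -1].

X[1] = Σ(n=0 to 5) x[n] · ω_6^(1n) where ω_6 = e^(-2πi/6)
= (3)·ω_6^0 + (3)·ω_6^1 + (-3)·ω_6^2 + (-2)·ω_6^3 + (3)·ω_6^4 + (-1)·ω_6^5

X[1] = 6.0000+1.7321i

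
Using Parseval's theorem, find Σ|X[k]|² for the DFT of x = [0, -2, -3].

Parseval: Σ|x[n]|² = (1/N)Σ|X[k]|², so Σ|X[k]|² = N·Σ|x[n]|² = 3·13.0000

Σ|X[k]|² = N·Σ|x[n]|² = 3·13.0000 = 39.0000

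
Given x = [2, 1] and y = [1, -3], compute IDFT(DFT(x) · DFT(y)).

(x ⊛ y)[n] = Σ(m=0 to 1) x[m] · y[(n-m) mod 2]

Computing each output sample:
(x ⊛ y)[0] = -1
(x ⊛ y)[1] = -5

x ⊛ y = [-1, -5]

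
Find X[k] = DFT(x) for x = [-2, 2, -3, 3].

X[k] = Σ(n=0 to 3) x[n] · ω_4^(nk)
where ω_4 = e^(-2πi/4)

Computing each X[k]:
X[0] = 0
X[1] = 1+1i
X[2] = -10
X[3] = 1-1i

X = [0, 1+1i, -10, 1-1i]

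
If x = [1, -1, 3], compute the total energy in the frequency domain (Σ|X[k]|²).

Parseval: Σ|x[n]|² = (1/N)Σ|X[k]|², so Σ|X[k]|² = N·Σ|x[n]|² = 3·11.0000

Σ|X[k]|² = N·Σ|x[n]|² = 3·11.0000 = 33.0000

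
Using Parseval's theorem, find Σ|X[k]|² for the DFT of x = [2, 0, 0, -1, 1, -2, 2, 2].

Parseval: Σ|x[n]|² = (1/N)Σ|X[k]|², so Σ|X[k]|² = N·Σ|x[n]|² = 8·18.0000

Σ|X[k]|² = N·Σ|x[n]|² = 8·18.0000 = 144.0000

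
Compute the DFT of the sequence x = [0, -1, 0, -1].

X[k] = Σ(n=0 to 3) x[n] · ω_4^(nk)
where ω_4 = e^(-2πi/4)

Computing each X[k]:
X[0] = -2
X[1] = 0
X[2] = 2
X[3] = 0

X = [-2, 0, 2, 0]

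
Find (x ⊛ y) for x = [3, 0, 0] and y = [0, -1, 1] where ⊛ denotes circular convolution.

(x ⊛ y)[n] = Σ(m=0 to 2) x[m] · y[(n-m) mod 3]

Computing each output sample:
(x ⊛ y)[0] = 0
(x ⊛ y)[1] = -3
(x ⊛ y)[2] = 3

x ⊛ y = [0, -3, 3]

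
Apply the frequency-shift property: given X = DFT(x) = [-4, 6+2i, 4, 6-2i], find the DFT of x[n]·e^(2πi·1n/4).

Modulation property: DFT(ω_4^(-1n)·x[n]) = X[(k-1) mod 4], so circularly shift X by 1 positions.

X[k-1] = [6-2i, -4, 6+2i, 4]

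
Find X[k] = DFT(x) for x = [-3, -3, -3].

X[k] = Σ(n=0 to 2) x[n] · ω_3^(nk)
where ω_3 = e^(-2πi/3)

Computing each X[k]:
X[0] = -9
X[1] = 0
X[2] = 0

X = [-9, 0, 0]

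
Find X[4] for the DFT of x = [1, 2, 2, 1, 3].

X[4] = Σ(n=0 to 4) x[n] · ω_5^(4n) where ω_5 = e^(-2πi/5)
= (1)·ω_5^0 + (2)·ω_5^4 + (2)·ω_5^8 + (1)·ω_5^12 + (3)·ω_5^16

X[4] = 0.1180-0.3633i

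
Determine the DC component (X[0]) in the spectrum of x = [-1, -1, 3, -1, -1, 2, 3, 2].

X[0] = Σ(n=0 to 7) x[n] · ω_8^0 = Σ x[n]
= (-1) + (-1) + (3) + (-1) + (-1) + (2) + (3) + (2)

X[0] = 6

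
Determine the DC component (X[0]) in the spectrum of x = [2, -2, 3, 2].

X[0] = Σ(n=0 to 3) x[n] · ω_4^0 = Σ x[n]
= (2) + (-2) + (3) + (2)

X[0] = 5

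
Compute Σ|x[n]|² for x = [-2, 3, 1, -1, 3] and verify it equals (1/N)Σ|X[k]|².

Time domain:
Σ|x[n]|² = |-2|² + |3|² + |1|² + |-1|² + |3|² = 24.0000

Frequency domain:
(1/5)Σ|X[k]|² = (1/5)(|4|² + |-0.1459-1.1756i|² + |-6.8541+1.9021i|² + |-6.8541-1.9021i|² + |-0.1459+1.1756i|²) = (1/5)·120.0000 = 24.0000

Both sides agree, confirming Parseval's theorem.

Σ|x[n]|² = (1/N)Σ|X[k]|² = 24.0000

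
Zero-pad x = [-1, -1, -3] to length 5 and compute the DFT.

Original 3-point DFT: [-5, 1.0000-1.7321i, 1.0000+1.7321i]
Zero-padded 5-point DFT provides frequency interpolation.

DFT_5([x, 0, ...]) = [-5, 1.1180+2.7144i, -1.1180-2.2654i, -1.1180+2.2654i, 1.1180-2.7144i]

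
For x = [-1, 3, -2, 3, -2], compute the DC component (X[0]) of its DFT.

X[0] = Σ(n=0 to 4) x[n] · ω_5^0 = Σ x[n]
= (-1) + (3) + (-2) + (3) + (-2)

X[0] = 1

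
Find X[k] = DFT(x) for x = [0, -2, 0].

X[k] = Σ(n=0 to 2) x[n] · ω_3^(nk)
where ω_3 = e^(-2πi/3)

Computing each X[k]:
X[0] = -2
X[1] = 1.0000+1.7321i
X[2] = 1.0000-1.7321i

X = [-2, 1.0000+1.7321i, 1.0000-1.7321i]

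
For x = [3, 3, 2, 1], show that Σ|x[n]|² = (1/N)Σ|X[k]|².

Time domain:
Σ|x[n]|² = |3|² + |3|² + |2|² + |1|² = 23.0000

Frequency domain:
(1/4)Σ|X[k]|² = (1/4)(|9|² + |1-2i|² + |1|² + |1+2i|²) = (1/4)·92.0000 = 23.0000

Both sides agree, confirming Parseval's theorem.

Σ|x[n]|² = (1/N)Σ|X[k]|² = 23.0000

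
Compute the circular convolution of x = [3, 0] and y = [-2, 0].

(x ⊛ y)[n] = Σ(m=0 to 1) x[m] · y[(n-m) mod 2]

Computing each output sample:
(x ⊛ y)[0] = -6
(x ⊛ y)[1] = 0

x ⊛ y = [-6, 0]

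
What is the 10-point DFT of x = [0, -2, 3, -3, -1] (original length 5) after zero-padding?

Original 5-point DFT: [-3, -0.9271-2.5757i, 2.4271+6.2941i, 2.4271-6.2941i, -0.9271+2.5757i]
Zero-padded 10-point DFT provides frequency interpolation.

DFT_10([x, 0, ...]) = [-3, 1.0451+1.7634i, -0.9271-2.5757i, -4.5451+2.8532i, 2.4271+6.2941i, 7, 2.4271-6.2941i, -4.5451-2.8532i, -0.9271+2.5757i, 1.0451-1.7634i]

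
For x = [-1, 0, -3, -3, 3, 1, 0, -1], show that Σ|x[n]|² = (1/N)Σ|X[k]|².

Time domain:
Σ|x[n]|² = |-1|² + |0|² + |-3|² + |-3|² + |3|² + |1|² + |0|² + |-1|² = 30.0000

Frequency domain:
(1/8)Σ|X[k]|² = (1/8)(|-4|² + |-3.2929+5.1213i|² + |5-5i|² + |-4.7071-0.8787i|² + |2|² + |-4.7071+0.8787i|² + |5+5i|² + |-3.2929-5.1213i|²) = (1/8)·240.0000 = 30.0000

Both sides agree, confirming Parseval's theorem.

Σ|x[n]|² = (1/N)Σ|X[k]|² = 30.0000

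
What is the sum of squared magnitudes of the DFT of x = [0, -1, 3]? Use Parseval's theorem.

Parseval: Σ|x[n]|² = (1/N)Σ|X[k]|², so Σ|X[k]|² = N·Σ|x[n]|² = 3·10.0000

Σ|X[k]|² = N·Σ|x[n]|² = 3·10.0000 = 30.0000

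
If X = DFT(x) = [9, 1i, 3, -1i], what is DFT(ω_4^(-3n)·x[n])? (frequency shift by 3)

Modulation property: DFT(ω_4^(-3n)·x[n]) = X[(k-3) mod 4], so circularly shift X by 3 positions.

X[k-3] = [1i, 3, -1i, 9]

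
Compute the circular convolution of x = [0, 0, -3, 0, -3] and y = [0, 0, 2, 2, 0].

(x ⊛ y)[n] = Σ(m=0 to 4) x[m] · y[(n-m) mod 5]

Computing each output sample:
(x ⊛ y)[0] = -6
(x ⊛ y)[1] = -6
(x ⊛ y)[2] = -6
(x ⊛ y)[3] = 0
(x ⊛ y)[4] = -6

x ⊛ y = [-6, -6, -6, 0, -6]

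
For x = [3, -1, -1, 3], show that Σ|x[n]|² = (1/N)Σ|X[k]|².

Time domain:
Σ|x[n]|² = |3|² + |-1|² + |-1|² + |3|² = 20.0000

Frequency domain:
(1/4)Σ|X[k]|² = (1/4)(|4|² + |4+4i|² + |0|² + |4-4i|²) = (1/4)·80.0000 = 20.0000

Both sides agree, confirming Parseval's theorem.

Σ|x[n]|² = (1/N)Σ|X[k]|² = 20.0000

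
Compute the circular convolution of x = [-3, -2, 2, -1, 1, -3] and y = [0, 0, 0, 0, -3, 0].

(x ⊛ y)[n] = Σ(m=0 to 5) x[m] · y[(n-m) mod 6]

Computing each output sample:
(x ⊛ y)[0] = -6
(x ⊛ y)[1] = 3
(x ⊛ y)[2] = -3
(x ⊛ y)[3] = 9
(x ⊛ y)[4] = 9
(x ⊛ y)[5] = 6

x ⊛ y = [-6, 3, -3, 9, 9, 6]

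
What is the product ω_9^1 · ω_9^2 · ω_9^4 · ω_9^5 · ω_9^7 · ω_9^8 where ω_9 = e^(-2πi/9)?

The primitive 9th roots of unity are ω_9^k for k coprime to 9: k ∈ {1, 2, 4, 5, 7, 8}
Their product equals the constant term of the cyclotomic polynomial Φ_9(x) up to sign.
For n ≥ 3, the product of all primitive nth roots of unity is 1. (For n=1 it is 1; for n=2 it is -1.)

1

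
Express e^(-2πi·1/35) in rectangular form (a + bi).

ω_35^1 = e^(-2πi·1/35)
= cos(-2π·1/35) + i·sin(-2π·1/35)
= cos(-2π/35) + i·sin(-2π/35)

ω_35^1 = cos(-2π/35) + i·sin(-2π/35) = 0.9839-0.1786i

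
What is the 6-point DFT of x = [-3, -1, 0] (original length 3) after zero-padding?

Original 3-point DFT: [-4, -2.5000+0.8660i, -2.5000-0.8660i]
Zero-padded 6-point DFT provides frequency interpolation.

DFT_6([x, 0, ...]) = [-4, -3.5000+0.8660i, -2.5000+0.8660i, -2, -2.5000-0.8660i, -3.5000-0.8660i]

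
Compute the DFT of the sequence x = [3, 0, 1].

X[k] = Σ(n=0 to 2) x[n] · ω_3^(nk)
where ω_3 = e^(-2πi/3)

Computing each X[k]:
X[0] = 4
X[1] = 2.5000+0.8660i
X[2] = 2.5000-0.8660i

X = [4, 2.5000+0.8660i, 2.5000-0.8660i]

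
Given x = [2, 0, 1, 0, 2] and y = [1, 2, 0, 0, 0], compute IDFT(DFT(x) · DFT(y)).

(x ⊛ y)[n] = Σ(m=0 to 4) x[m] · y[(n-m) mod 5]

Computing each output sample:
(x ⊛ y)[0] = 6
(x ⊛ y)[1] = 4
(x ⊛ y)[2] = 1
(x ⊛ y)[3] = 2
(x ⊛ y)[4] = 2

x ⊛ y = [6, 4, 1, 2, 2]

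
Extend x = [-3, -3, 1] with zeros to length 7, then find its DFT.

Original 3-point DFT: [-5, -2.0000+3.4641i, -2.0000-3.4641i]
Zero-padded 7-point DFT provides frequency interpolation.

DFT_7([x, 0, ...]) = [-5, -5.0930+1.3706i, -3.2334+3.3587i, 0.3264+2.0835i, 0.3264-2.0835i, -3.2334-3.3587i, -5.0930-1.3706i]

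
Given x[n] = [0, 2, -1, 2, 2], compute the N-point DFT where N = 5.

X[k] = Σ(n=0 to 4) x[n] · ω_5^(nk)
where ω_5 = e^(-2πi/5)

Computing each X[k]:
X[0] = 5
X[1] = 0.4271+1.7634i
X[2] = -2.9271-2.8532i
X[3] = -2.9271+2.8532i
X[4] = 0.4271-1.7634i

X = [5, 0.4271+1.7634i, -2.9271-2.8532i, -2.9271+2.8532i, 0.4271-1.7634i]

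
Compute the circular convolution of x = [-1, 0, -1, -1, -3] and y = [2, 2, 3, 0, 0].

(x ⊛ y)[n] = Σ(m=0 to 4) x[m] · y[(n-m) mod 5]

Computing each output sample:
(x ⊛ y)[0] = -11
(x ⊛ y)[1] = -11
(x ⊛ y)[2] = -5
(x ⊛ y)[3] = -4
(x ⊛ y)[4] = -11

x ⊛ y = [-11, -11, -5, -4, -11]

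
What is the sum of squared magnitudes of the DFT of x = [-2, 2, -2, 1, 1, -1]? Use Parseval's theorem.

Parseval: Σ|x[n]|² = (1/N)Σ|X[k]|², so Σ|X[k]|² = N·Σ|x[n]|² = 6·15.0000

Σ|X[k]|² = N·Σ|x[n]|² = 6·15.0000 = 90.0000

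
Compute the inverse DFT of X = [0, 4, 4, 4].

x[n] = (1/4) Σ(k=0 to 3) X[k] · e^(2πikn/4)

Computing each x[n]:
x[0] = 3
x[1] = -1
x[2] = -1
x[3] = -1

x = [3, -1, -1, -1]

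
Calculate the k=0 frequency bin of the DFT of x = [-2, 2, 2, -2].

X[0] = Σ(n=0 to 3) x[n] · ω_4^0 = Σ x[n]
= (-2) + (2) + (2) + (-2)

X[0] = 0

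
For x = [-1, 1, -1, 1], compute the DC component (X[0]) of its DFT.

X[0] = Σ(n=0 to 3) x[n] · ω_4^0 = Σ x[n]
= (-1) + (1) + (-1) + (1)

X[0] = 0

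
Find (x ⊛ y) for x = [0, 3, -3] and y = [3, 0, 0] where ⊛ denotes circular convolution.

(x ⊛ y)[n] = Σ(m=0 to 2) x[m] · y[(n-m) mod 3]

Computing each output sample:
(x ⊛ y)[0] = 0
(x ⊛ y)[1] = 9
(x ⊛ y)[2] = -9

x ⊛ y = [0, 9, -9]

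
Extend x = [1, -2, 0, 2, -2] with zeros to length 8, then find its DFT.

Original 5-point DFT: [-1, -1.8541+1.1756i, 4.8541-1.9021i, 4.8541+1.9021i, -1.8541-1.1756i]
Zero-padded 8-point DFT provides frequency interpolation.

DFT_8([x, 0, ...]) = [-1, 0.1716, -1+4i, 5.8284, -1, 5.8284, -1-4i, 0.1716]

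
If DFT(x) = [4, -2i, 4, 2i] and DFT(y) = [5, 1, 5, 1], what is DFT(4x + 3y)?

By linearity: DFT(4x + 3y) = 4·DFT(x) + 3·DFT(y)
= 4·[4, -2i, 4, 2i] + 3·[5, 1, 5, 1]

Computing element-wise:
Z[0] = 4·(4) + 3·(5) = 31
Z[1] = 4·(-2i) + 3·(1) = 3-8i
Z[2] = 4·(4) + 3·(5) = 31
Z[3] = 4·(2i) + 3·(1) = 3+8i

DFT(4x + 3y) = 4·X + 3·Y = [31, 3-8i, 31, 3+8i]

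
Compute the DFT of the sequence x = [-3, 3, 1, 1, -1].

X[k] = Σ(n=0 to 4) x[n] · ω_5^(nk)
where ω_5 = e^(-2πi/5)

Computing each X[k]:
X[0] = 1
X[1] = -4.0000-3.8042i
X[2] = -4.0000-2.3511i
X[3] = -4.0000+2.3511i
X[4] = -4.0000+3.8042i

X = [1, -4.0000-3.8042i, -4.0000-2.3511i, -4.0000+2.3511i, -4.0000+3.8042i]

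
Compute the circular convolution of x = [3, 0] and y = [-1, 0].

(x ⊛ y)[n] = Σ(m=0 to 1) x[m] · y[(n-m) mod 2]

Computing each output sample:
(x ⊛ y)[0] = -3
(x ⊛ y)[1] = 0

x ⊛ y = [-3, 0]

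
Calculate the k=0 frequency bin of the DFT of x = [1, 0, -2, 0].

X[0] = Σ(n=0 to 3) x[n] · ω_4^0 = Σ x[n]
= (1) + (0) + (-2) + (0)

X[0] = -1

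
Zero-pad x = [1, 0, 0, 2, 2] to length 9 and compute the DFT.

Original 5-point DFT: [5, 3.0777i, -0.7265i, 0.7265i, -3.0777i]
Zero-padded 9-point DFT provides frequency interpolation.

DFT_9([x, 0, ...]) = [5, -1.8794-2.4161i, 1.5321+3.0176i, 2.0000-1.7321i, 0.3473+0.2376i, 0.3473-0.2376i, 2.0000+1.7321i, 1.5321-3.0176i, -1.8794+2.4161i]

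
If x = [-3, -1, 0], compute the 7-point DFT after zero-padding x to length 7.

Original 3-point DFT: [-4, -2.5000+0.8660i, -2.5000-0.8660i]
Zero-padded 7-point DFT provides frequency interpolation.

DFT_7([x, 0, ...]) = [-4, -3.6235+0.7818i, -2.7775+0.9749i, -2.0990+0.4339i, -2.0990-0.4339i, -2.7775-0.9749i, -3.6235-0.7818i]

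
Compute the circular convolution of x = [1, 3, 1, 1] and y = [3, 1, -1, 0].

(x ⊛ y)[n] = Σ(m=0 to 3) x[m] · y[(n-m) mod 4]

Computing each output sample:
(x ⊛ y)[0] = 3
(x ⊛ y)[1] = 9
(x ⊛ y)[2] = 5
(x ⊛ y)[3] = 1

x ⊛ y = [3, 9, 5, 1]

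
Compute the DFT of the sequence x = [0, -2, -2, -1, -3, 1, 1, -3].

X[k] = Σ(n=0 to 7) x[n] · ω_8^(nk)
where ω_8 = e^(-2πi/8)

Computing each X[k]:
X[0] = -9
X[1] = -0.5355+3.7071i
X[2] = -2-3i
X[3] = 6.5355-2.2929i
X[4] = 1
X[5] = 6.5355+2.2929i
X[6] = -2+3i
X[7] = -0.5355-3.7071i

X = [-9, -0.5355+3.7071i, -2-3i, 6.5355-2.2929i, 1, 6.5355+2.2929i, -2+3i, -0.5355-3.7071i]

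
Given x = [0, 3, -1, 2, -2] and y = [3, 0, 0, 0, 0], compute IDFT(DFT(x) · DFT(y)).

(x ⊛ y)[n] = Σ(m=0 to 4) x[m] · y[(n-m) mod 5]

Computing each output sample:
(x ⊛ y)[0] = 0
(x ⊛ y)[1] = 9
(x ⊛ y)[2] = -3
(x ⊛ y)[3] = 6
(x ⊛ y)[4] = -6

x ⊛ y = [0, 9, -3, 6, -6]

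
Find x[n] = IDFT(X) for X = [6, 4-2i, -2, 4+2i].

x[n] = (1/4) Σ(k=0 to 3) X[k] · e^(2πikn/4)

Computing each x[n]:
x[0] = 3
x[1] = 3
x[2] = -1
x[3] = 1

x = [3, 3, -1, 1]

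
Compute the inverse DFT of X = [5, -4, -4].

x[n] = (1/3) Σ(k=0 to 2) X[k] · e^(2πikn/3)

Computing each x[n]:
x[0] = -1
x[1] = 3
x[2] = 3

x = [-1, 3, 3]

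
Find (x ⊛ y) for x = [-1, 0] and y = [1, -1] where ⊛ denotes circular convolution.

(x ⊛ y)[n] = Σ(m=0 to 1) x[m] · y[(n-m) mod 2]

Computing each output sample:
(x ⊛ y)[0] = -1
(x ⊛ y)[1] = 1

x ⊛ y = [-1, 1]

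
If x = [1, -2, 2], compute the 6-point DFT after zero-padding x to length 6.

Original 3-point DFT: [1, 1.0000+3.4641i, 1.0000-3.4641i]
Zero-padded 6-point DFT provides frequency interpolation.

DFT_6([x, 0, ...]) = [1, -1, 1.0000+3.4641i, 5, 1.0000-3.4641i, -1]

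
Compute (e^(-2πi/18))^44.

Since ω_18^18 = 1, powers reduce modulo 18.
44 mod 18 = 8
So ω_18^44 = ω_18^8 = e^(-2πi·8/18)

ω_18^44 = ω_18^8 = -0.9397-0.3420i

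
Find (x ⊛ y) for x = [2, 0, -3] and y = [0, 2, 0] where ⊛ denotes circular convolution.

(x ⊛ y)[n] = Σ(m=0 to 2) x[m] · y[(n-m) mod 3]

Computing each output sample:
(x ⊛ y)[0] = -6
(x ⊛ y)[1] = 4
(x ⊛ y)[2] = 0

x ⊛ y = [-6, 4, 0]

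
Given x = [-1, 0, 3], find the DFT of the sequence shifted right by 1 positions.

Time shift by 1: X_shifted[k] = ω_3^(1k) · X[k]
Shifted x = [3, -1, 0]

DFT(x[n-1]) = [2, 3.5000+0.8660i, 3.5000-0.8660i]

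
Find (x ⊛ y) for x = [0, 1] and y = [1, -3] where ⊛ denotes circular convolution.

(x ⊛ y)[n] = Σ(m=0 to 1) x[m] · y[(n-m) mod 2]

Computing each output sample:
(x ⊛ y)[0] = -3
(x ⊛ y)[1] = 1

x ⊛ y = [-3, 1]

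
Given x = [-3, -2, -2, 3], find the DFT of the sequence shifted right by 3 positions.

Time shift by 3: X_shifted[k] = ω_4^(3k) · X[k]
Shifted x = [-2, -2, 3, -3]

DFT(x[n-3]) = [-4, -5-1i, 6, -5+1i]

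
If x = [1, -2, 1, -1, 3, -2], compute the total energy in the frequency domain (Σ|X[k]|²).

Parseval: Σ|x[n]|² = (1/N)Σ|X[k]|², so Σ|X[k]|² = N·Σ|x[n]|² = 6·20.0000

Σ|X[k]|² = N·Σ|x[n]|² = 6·20.0000 = 120.0000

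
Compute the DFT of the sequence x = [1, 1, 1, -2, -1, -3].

X[k] = Σ(n=0 to 5) x[n] · ω_6^(nk)
where ω_6 = e^(-2πi/6)

Computing each X[k]:
X[0] = -3
X[1] = 2.0000-5.1962i
X[2] = -1.7321i
X[3] = 5
X[4] = 1.7321i
X[5] = 2.0000+5.1962i

X = [-3, 2.0000-5.1962i, -1.7321i, 5, 1.7321i, 2.0000+5.1962i]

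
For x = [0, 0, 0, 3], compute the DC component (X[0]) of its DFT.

X[0] = Σ(n=0 to 3) x[n] · ω_4^0 = Σ x[n]
= (0) + (0) + (0) + (3)

X[0] = 3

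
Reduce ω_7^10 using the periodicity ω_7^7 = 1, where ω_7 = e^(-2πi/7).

Since ω_7^7 = 1, powers reduce modulo 7.
10 mod 7 = 3
So ω_7^10 = ω_7^3 = e^(-2πi·3/7)

ω_7^10 = ω_7^3 = -0.9010-0.4339i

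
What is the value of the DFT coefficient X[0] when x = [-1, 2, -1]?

X[0] = Σ(n=0 to 2) x[n] · ω_3^0 = Σ x[n]
= (-1) + (2) + (-1)

X[0] = 0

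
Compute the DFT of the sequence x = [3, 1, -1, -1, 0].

X[k] = Σ(n=0 to 4) x[n] · ω_5^(nk)
where ω_5 = e^(-2πi/5)

Computing each X[k]:
X[0] = 2
X[1] = 4.9271-0.9511i
X[2] = 1.5729-0.5878i
X[3] = 1.5729+0.5878i
X[4] = 4.9271+0.9511i

X = [2, 4.9271-0.9511i, 1.5729-0.5878i, 1.5729+0.5878i, 4.9271+0.9511i]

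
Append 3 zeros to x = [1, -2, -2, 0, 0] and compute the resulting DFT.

Original 5-point DFT: [-3, 2.0000+3.0777i, 2.0000-0.7265i, 2.0000+0.7265i, 2.0000-3.0777i]
Zero-padded 8-point DFT provides frequency interpolation.

DFT_8([x, 0, ...]) = [-3, -0.4142+3.4142i, 3+2i, 2.4142-0.5858i, 1, 2.4142+0.5858i, 3-2i, -0.4142-3.4142i]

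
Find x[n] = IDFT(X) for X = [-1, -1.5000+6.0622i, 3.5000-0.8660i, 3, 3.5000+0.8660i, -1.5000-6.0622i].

x[n] = (1/6) Σ(k=0 to 5) X[k] · e^(2πikn/6)

Computing each x[n]:
x[0] = 1
x[1] = -3
x[2] = -2
x[3] = 1
x[4] = 2
x[5] = 0

x = [1, -3, -2, 1, 2, 0]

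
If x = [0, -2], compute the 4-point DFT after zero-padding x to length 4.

Original 2-point DFT: [-2, 2]
Zero-padded 4-point DFT provides frequency interpolation.

DFT_4([x, 0, ...]) = [-2, 2i, 2, -2i]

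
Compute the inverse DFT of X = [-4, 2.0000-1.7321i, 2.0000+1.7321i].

x[n] = (1/3) Σ(k=0 to 2) X[k] · e^(2πikn/3)

Computing each x[n]:
x[0] = 0
x[1] = -1
x[2] = -3

x = [0, -1, -3]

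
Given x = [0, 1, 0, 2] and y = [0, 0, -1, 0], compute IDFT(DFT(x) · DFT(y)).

(x ⊛ y)[n] = Σ(m=0 to 3) x[m] · y[(n-m) mod 4]

Computing each output sample:
(x ⊛ y)[0] = 0
(x ⊛ y)[1] = -2
(x ⊛ y)[2] = 0
(x ⊛ y)[3] = -1

x ⊛ y = [0, -2, 0, -1]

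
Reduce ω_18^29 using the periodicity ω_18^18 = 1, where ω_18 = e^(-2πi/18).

Since ω_18^18 = 1, powers reduce modulo 18.
29 mod 18 = 11
So ω_18^29 = ω_18^11 = e^(-2πi·11/18)

ω_18^29 = ω_18^11 = -0.7660+0.6428i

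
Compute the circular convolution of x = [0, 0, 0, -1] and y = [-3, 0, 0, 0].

(x ⊛ y)[n] = Σ(m=0 to 3) x[m] · y[(n-m) mod 4]

Computing each output sample:
(x ⊛ y)[0] = 0
(x ⊛ y)[1] = 0
(x ⊛ y)[2] = 0
(x ⊛ y)[3] = 3

x ⊛ y = [0, 0, 0, 3]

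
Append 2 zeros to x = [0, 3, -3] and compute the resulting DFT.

Original 3-point DFT: [0, -5.1962i, 5.1962i]
Zero-padded 5-point DFT provides frequency interpolation.

DFT_5([x, 0, ...]) = [0, 3.3541-1.0898i, -3.3541-4.6165i, -3.3541+4.6165i, 3.3541+1.0898i]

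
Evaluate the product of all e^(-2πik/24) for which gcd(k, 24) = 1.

The primitive 24th roots of unity are ω_24^k for k coprime to 24: k ∈ {1, 5, 7, 11, 13, 17, 19, 23}
Their product equals the constant term of the cyclotomic polynomial Φ_24(x) up to sign.
For n ≥ 3, the product of all primitive nth roots of unity is 1. (For n=1 it is 1; for n=2 it is -1.)

1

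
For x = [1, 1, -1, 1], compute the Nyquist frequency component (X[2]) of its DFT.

X[2] = Σ(n=0 to 3) x[n] · ω_4^(2n) where ω_4 = e^(-2πi/4)
= (1)·ω_4^0 + (1)·ω_4^2 + (-1)·ω_4^4 + (1)·ω_4^6

X[2] = -2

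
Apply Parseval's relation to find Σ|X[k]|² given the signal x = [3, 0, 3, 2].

Parseval: Σ|x[n]|² = (1/N)Σ|X[k]|², so Σ|X[k]|² = N·Σ|x[n]|² = 4·22.0000

Σ|X[k]|² = N·Σ|x[n]|² = 4·22.0000 = 88.0000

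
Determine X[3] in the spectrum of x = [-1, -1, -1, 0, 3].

X[3] = Σ(n=0 to 4) x[n] · ω_5^(3n) where ω_5 = e^(-2πi/5)
= (-1)·ω_5^0 + (-1)·ω_5^3 + (-1)·ω_5^6 + (0)·ω_5^9 + (3)·ω_5^12

X[3] = -2.9271-1.4001i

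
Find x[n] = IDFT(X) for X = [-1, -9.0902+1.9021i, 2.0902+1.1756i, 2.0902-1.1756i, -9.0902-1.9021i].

x[n] = (1/5) Σ(k=0 to 4) X[k] · e^(2πikn/5)

Computing each x[n]:
x[0] = -3
x[1] = -3
x[2] = 3
x[3] = 3
x[4] = -1

x = [-3, -3, 3, 3, -1]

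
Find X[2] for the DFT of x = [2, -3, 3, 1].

X[2] = Σ(n=0 to 3) x[n] · ω_4^(2n) where ω_4 = e^(-2πi/4)
= (2)·ω_4^0 + (-3)·ω_4^2 + (3)·ω_4^4 + (1)·ω_4^6

X[2] = 7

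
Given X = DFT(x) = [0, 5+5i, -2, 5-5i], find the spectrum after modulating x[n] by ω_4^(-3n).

Modulation property: DFT(ω_4^(-3n)·x[n]) = X[(k-3) mod 4], so circularly shift X by 3 positions.

X[k-3] = [5+5i, -2, 5-5i, 0]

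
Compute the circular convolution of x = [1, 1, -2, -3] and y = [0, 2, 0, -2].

(x ⊛ y)[n] = Σ(m=0 to 3) x[m] · y[(n-m) mod 4]

Computing each output sample:
(x ⊛ y)[0] = -8
(x ⊛ y)[1] = 6
(x ⊛ y)[2] = 8
(x ⊛ y)[3] = -6

x ⊛ y = [-8, 6, 8, -6]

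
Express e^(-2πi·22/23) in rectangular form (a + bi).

ω_23^22 = e^(-2πi·22/23)
= cos(-2π·22/23) + i·sin(-2π·22/23)
= cos(-44π/23) + i·sin(-44π/23)

ω_23^22 = cos(-44π/23) + i·sin(-44π/23) = 0.9629+0.2698i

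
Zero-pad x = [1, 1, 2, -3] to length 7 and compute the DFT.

Original 4-point DFT: [1, -1-4i, 5, -1+4i]
Zero-padded 7-point DFT provides frequency interpolation.

DFT_7([x, 0, ...]) = [1, 3.8814-1.4300i, -2.8949-2.4527i, 2.0136+4.0546i, 2.0136-4.0546i, -2.8949+2.4527i, 3.8814+1.4300i]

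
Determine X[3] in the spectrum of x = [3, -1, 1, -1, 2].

X[3] = Σ(n=0 to 4) x[n] · ω_5^(3n) where ω_5 = e^(-2πi/5)
= (3)·ω_5^0 + (-1)·ω_5^3 + (1)·ω_5^6 + (-1)·ω_5^9 + (2)·ω_5^12

X[3] = 2.1910-3.6655i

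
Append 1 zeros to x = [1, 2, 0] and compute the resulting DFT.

Original 3-point DFT: [3, -1.7321i, 1.7321i]
Zero-padded 4-point DFT provides frequency interpolation.

DFT_4([x, 0, ...]) = [3, 1-2i, -1, 1+2i]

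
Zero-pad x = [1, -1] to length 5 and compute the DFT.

Original 2-point DFT: [0, 2]
Zero-padded 5-point DFT provides frequency interpolation.

DFT_5([x, 0, ...]) = [0, 0.6910+0.9511i, 1.8090+0.5878i, 1.8090-0.5878i, 0.6910-0.9511i]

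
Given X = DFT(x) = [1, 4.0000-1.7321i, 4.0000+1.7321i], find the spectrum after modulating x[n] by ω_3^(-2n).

Modulation property: DFT(ω_3^(-2n)·x[n]) = X[(k-2) mod 3], so circularly shift X by 2 positions.

X[k-2] = [4.0000-1.7321i, 4.0000+1.7321i, 1]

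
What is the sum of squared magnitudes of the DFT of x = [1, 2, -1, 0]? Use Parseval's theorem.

Parseval: Σ|x[n]|² = (1/N)Σ|X[k]|², so Σ|X[k]|² = N·Σ|x[n]|² = 4·6.0000

Σ|X[k]|² = N·Σ|x[n]|² = 4·6.0000 = 24.0000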